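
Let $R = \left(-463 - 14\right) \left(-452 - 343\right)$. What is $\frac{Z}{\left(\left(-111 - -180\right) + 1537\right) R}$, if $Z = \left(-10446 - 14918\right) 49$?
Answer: $- \frac{621418}{304509645} \approx -0.0020407$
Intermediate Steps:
$R = 379215$ ($R = \left(-477\right) \left(-795\right) = 379215$)
$Z = -1242836$ ($Z = \left(-25364\right) 49 = -1242836$)
$\frac{Z}{\left(\left(-111 - -180\right) + 1537\right) R} = - \frac{1242836}{\left(\left(-111 - -180\right) + 1537\right) 379215} = - \frac{1242836}{\left(\left(-111 + 180\right) + 1537\right) 379215} = - \frac{1242836}{\left(69 + 1537\right) 379215} = - \frac{1242836}{1606 \cdot 379215} = - \frac{1242836}{609019290} = \left(-1242836\right) \frac{1}{609019290} = - \frac{621418}{304509645}$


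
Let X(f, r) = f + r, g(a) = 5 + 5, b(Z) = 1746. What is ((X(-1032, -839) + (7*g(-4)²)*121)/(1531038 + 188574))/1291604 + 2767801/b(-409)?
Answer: 113841589397490583/71814200183952 ≈ 1585.2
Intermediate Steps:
g(a) = 10
((X(-1032, -839) + (7*g(-4)²)*121)/(1531038 + 188574))/1291604 + 2767801/b(-409) = (((-1032 - 839) + (7*10²)*121)/(1531038 + 188574))/1291604 + 2767801/1746 = ((-1871 + (7*100)*121)/1719612)*(1/1291604) + 2767801*(1/1746) = ((-1871 + 700*121)*(1/1719612))*(1/1291604) + 2767801/1746 = ((-1871 + 84700)*(1/1719612))*(1/1291604) + 2767801/1746 = (82829*(1/1719612))*(1/1291604) + 2767801/1746 = (82829/1719612)*(1/1291604) + 2767801/1746 = 82829/2221057737648 + 2767801/1746 = 113841589397490583/71814200183952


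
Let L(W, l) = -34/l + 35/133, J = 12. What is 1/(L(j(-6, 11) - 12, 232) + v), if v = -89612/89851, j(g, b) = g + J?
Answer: -10422716/9179639 ≈ -1.1354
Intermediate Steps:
j(g, b) = 12 + g (j(g, b) = g + 12 = 12 + g)
L(W, l) = 5/19 - 34/l (L(W, l) = -34/l + 35*(1/133) = -34/l + 5/19 = 5/19 - 34/l)
v = -89612/89851 (v = -89612*1/89851 = -89612/89851 ≈ -0.99734)
1/(L(j(-6, 11) - 12, 232) + v) = 1/((5/19 - 34/232) - 89612/89851) = 1/((5/19 - 34*1/232) - 89612/89851) = 1/((5/19 - 17/116) - 89612/89851) = 1/(257/2204 - 89612/89851) = 1/(-9179639/10422716) = -10422716/9179639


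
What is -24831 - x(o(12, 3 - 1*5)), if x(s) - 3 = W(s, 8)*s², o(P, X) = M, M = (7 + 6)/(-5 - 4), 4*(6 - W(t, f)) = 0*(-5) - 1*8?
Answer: -2012906/81 ≈ -24851.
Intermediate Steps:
W(t, f) = 8 (W(t, f) = 6 - (0*(-5) - 1*8)/4 = 6 - (0 - 8)/4 = 6 - ¼*(-8) = 6 + 2 = 8)
M = -13/9 (M = 13/(-9) = 13*(-⅑) = -13/9 ≈ -1.4444)
o(P, X) = -13/9
x(s) = 3 + 8*s²
-24831 - x(o(12, 3 - 1*5)) = -24831 - (3 + 8*(-13/9)²) = -24831 - (3 + 8*(169/81)) = -24831 - (3 + 1352/81) = -24831 - 1*1595/81 = -24831 - 1595/81 = -2012906/81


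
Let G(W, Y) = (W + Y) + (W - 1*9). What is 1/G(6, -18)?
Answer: -1/15 ≈ -0.066667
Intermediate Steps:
G(W, Y) = -9 + Y + 2*W (G(W, Y) = (W + Y) + (W - 9) = (W + Y) + (-9 + W) = -9 + Y + 2*W)
1/G(6, -18) = 1/(-9 - 18 + 2*6) = 1/(-9 - 18 + 12) = 1/(-15) = -1/15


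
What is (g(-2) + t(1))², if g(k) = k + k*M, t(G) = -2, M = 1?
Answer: 36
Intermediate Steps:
g(k) = 2*k (g(k) = k + k*1 = k + k = 2*k)
(g(-2) + t(1))² = (2*(-2) - 2)² = (-4 - 2)² = (-6)² = 36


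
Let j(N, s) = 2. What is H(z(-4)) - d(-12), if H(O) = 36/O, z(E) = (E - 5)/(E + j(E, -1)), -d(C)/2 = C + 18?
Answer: 20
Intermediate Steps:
d(C) = -36 - 2*C (d(C) = -2*(C + 18) = -2*(18 + C) = -36 - 2*C)
z(E) = (-5 + E)/(2 + E) (z(E) = (E - 5)/(E + 2) = (-5 + E)/(2 + E))
H(z(-4)) - d(-12) = 36/(((-5 - 4)/(2 - 4))) - (-36 - 2*(-12)) = 36/((-9/(-2))) - (-36 + 24) = 36/((-½*(-9))) - 1*(-12) = 36/(9/2) + 12 = 36*(2/9) + 12 = 8 + 12 = 20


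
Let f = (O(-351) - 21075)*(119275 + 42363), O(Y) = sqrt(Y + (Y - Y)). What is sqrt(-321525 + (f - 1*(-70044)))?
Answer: sqrt(-3406772331 + 484914*I*sqrt(39)) ≈ 25.9 + 58368.0*I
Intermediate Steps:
O(Y) = sqrt(Y) (O(Y) = sqrt(Y + 0) = sqrt(Y))
f = -3406520850 + 484914*I*sqrt(39) (f = (sqrt(-351) - 21075)*(119275 + 42363) = (3*I*sqrt(39) - 21075)*161638 = (-21075 + 3*I*sqrt(39))*161638 = -3406520850 + 484914*I*sqrt(39) ≈ -3.4065e+9 + 3.0283e+6*I)
sqrt(-321525 + (f - 1*(-70044))) = sqrt(-321525 + ((-3406520850 + 484914*I*sqrt(39)) - 1*(-70044))) = sqrt(-321525 + ((-3406520850 + 484914*I*sqrt(39)) + 70044)) = sqrt(-321525 + (-3406450806 + 484914*I*sqrt(39))) = sqrt(-3406772331 + 484914*I*sqrt(39))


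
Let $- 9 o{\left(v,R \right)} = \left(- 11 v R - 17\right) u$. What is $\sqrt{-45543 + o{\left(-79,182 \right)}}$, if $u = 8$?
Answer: $\frac{i \sqrt{1675015}}{3} \approx 431.41 i$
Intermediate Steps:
$o{\left(v,R \right)} = \frac{136}{9} + \frac{88 R v}{9}$ ($o{\left(v,R \right)} = - \frac{\left(- 11 v R - 17\right) 8}{9} = - \frac{\left(- 11 R v - 17\right) 8}{9} = - \frac{\left(-17 - 11 R v\right) 8}{9} = - \frac{-136 - 88 R v}{9} = \frac{136}{9} + \frac{88 R v}{9}$)
$\sqrt{-45543 + o{\left(-79,182 \right)}} = \sqrt{-45543 + \left(\frac{136}{9} + \frac{88}{9} \cdot 182 \left(-79\right)\right)} = \sqrt{-45543 + \left(\frac{136}{9} - \frac{1265264}{9}\right)} = \sqrt{-45543 - \frac{1265128}{9}} = \sqrt{- \frac{1675015}{9}} = \frac{i \sqrt{1675015}}{3}$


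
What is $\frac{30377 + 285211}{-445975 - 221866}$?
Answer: $- \frac{315588}{667841} \approx -0.47255$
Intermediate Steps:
$\frac{30377 + 285211}{-445975 - 221866} = \frac{315588}{-667841} = 315588 \left(- \frac{1}{667841}\right) = - \frac{315588}{667841}$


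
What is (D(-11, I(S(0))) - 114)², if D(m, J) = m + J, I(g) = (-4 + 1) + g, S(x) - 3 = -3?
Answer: 16384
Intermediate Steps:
S(x) = 0 (S(x) = 3 - 3 = 0)
I(g) = -3 + g
D(m, J) = J + m
(D(-11, I(S(0))) - 114)² = (((-3 + 0) - 11) - 114)² = ((-3 - 11) - 114)² = (-14 - 114)² = (-128)² = 16384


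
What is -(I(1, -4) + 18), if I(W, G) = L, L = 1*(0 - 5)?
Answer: -13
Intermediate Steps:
L = -5 (L = 1*(-5) = -5)
I(W, G) = -5
-(I(1, -4) + 18) = -(-5 + 18) = -1*13 = -13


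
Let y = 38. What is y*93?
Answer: 3534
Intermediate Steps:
y*93 = 38*93 = 3534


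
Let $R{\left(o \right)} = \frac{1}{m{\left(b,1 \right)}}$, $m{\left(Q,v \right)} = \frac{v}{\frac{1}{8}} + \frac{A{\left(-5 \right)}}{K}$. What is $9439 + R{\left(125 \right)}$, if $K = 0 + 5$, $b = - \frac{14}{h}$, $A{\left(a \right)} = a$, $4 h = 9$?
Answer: $\frac{66074}{7} \approx 9439.1$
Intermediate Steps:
$h = \frac{9}{4}$ ($h = \frac{1}{4} \cdot 9 = \frac{9}{4} \approx 2.25$)
$b = - \frac{56}{9}$ ($b = - \frac{14}{\frac{9}{4}} = \left(-14\right) \frac{4}{9} = - \frac{56}{9} \approx -6.2222$)
$K = 5$
$m{\left(Q,v \right)} = -1 + 8 v$ ($m{\left(Q,v \right)} = \frac{v}{\frac{1}{8}} - \frac{5}{5} = v \frac{1}{\frac{1}{8}} - 1 = v 8 - 1 = 8 v - 1 = -1 + 8 v$)
$R{\left(o \right)} = \frac{1}{7}$ ($R{\left(o \right)} = \frac{1}{-1 + 8 \cdot 1} = \frac{1}{-1 + 8} = \frac{1}{7}$)
$9439 + R{\left(125 \right)} = 9439 + \frac{1}{7} = \frac{66074}{7}$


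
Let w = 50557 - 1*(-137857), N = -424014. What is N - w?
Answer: -612428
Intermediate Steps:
w = 188414 (w = 50557 + 137857 = 188414)
N - w = -424014 - 1*188414 = -424014 - 188414 = -612428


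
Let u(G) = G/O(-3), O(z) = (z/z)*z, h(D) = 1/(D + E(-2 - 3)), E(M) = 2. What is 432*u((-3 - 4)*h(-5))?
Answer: -336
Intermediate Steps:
h(D) = 1/(2 + D) (h(D) = 1/(D + 2) = 1/(2 + D))
O(z) = z (O(z) = 1*z = z)
u(G) = -G/3 (u(G) = G/(-3) = G*(-1/3) = -G/3)
432*u((-3 - 4)*h(-5)) = 432*(-(-3 - 4)/(3*(2 - 5))) = 432*(-(-7)/(3*(-3))) = 432*(-(-7)*(-1)/(3*3)) = 432*(-1/3*7/3) = 432*(-7/9) = -336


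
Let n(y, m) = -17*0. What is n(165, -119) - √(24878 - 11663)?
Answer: -√13215 ≈ -114.96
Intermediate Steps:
n(y, m) = 0
n(165, -119) - √(24878 - 11663) = 0 - √(24878 - 11663) = 0 - √13215 = -√13215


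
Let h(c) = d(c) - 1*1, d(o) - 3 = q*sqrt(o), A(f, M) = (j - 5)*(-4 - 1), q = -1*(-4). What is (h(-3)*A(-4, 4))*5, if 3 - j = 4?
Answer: 300 + 600*I*sqrt(3) ≈ 300.0 + 1039.2*I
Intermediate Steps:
q = 4
j = -1 (j = 3 - 1*4 = 3 - 4 = -1)
A(f, M) = 30 (A(f, M) = (-1 - 5)*(-4 - 1) = -6*(-5) = 30)
d(o) = 3 + 4*sqrt(o)
h(c) = 2 + 4*sqrt(c) (h(c) = (3 + 4*sqrt(c)) - 1*1 = (3 + 4*sqrt(c)) - 1 = 2 + 4*sqrt(c))
(h(-3)*A(-4, 4))*5 = ((2 + 4*sqrt(-3))*30)*5 = ((2 + 4*(I*sqrt(3)))*30)*5 = ((2 + 4*I*sqrt(3))*30)*5 = (60 + 120*I*sqrt(3))*5 = 300 + 600*I*sqrt(3)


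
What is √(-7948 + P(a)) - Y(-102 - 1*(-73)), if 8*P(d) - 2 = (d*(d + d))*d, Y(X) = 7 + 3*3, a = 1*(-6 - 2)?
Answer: -16 + I*√32303/2 ≈ -16.0 + 89.865*I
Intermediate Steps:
a = -8 (a = 1*(-8) = -8)
Y(X) = 16 (Y(X) = 7 + 9 = 16)
P(d) = ¼ + d³/4 (P(d) = ¼ + ((d*(d + d))*d)/8 = ¼ + ((d*(2*d))*d)/8 = ¼ + ((2*d²)*d)/8 = ¼ + (2*d³)/8 = ¼ + d³/4)
√(-7948 + P(a)) - Y(-102 - 1*(-73)) = √(-7948 + (¼ + (¼)*(-8)³)) - 1*16 = √(-7948 + (¼ + (¼)*(-512))) - 16 = √(-7948 + (¼ - 128)) - 16 = √(-7948 - 511/4) - 16 = √(-32303/4) - 16 = I*√32303/2 - 16 = -16 + I*√32303/2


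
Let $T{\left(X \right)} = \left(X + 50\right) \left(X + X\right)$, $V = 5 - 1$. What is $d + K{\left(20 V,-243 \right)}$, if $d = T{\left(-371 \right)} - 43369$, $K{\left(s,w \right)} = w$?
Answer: $194570$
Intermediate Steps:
$V = 4$ ($V = 5 - 1 = 4$)
$T{\left(X \right)} = 2 X \left(50 + X\right)$ ($T{\left(X \right)} = \left(50 + X\right) 2 X = 2 X \left(50 + X\right)$)
$d = 194813$ ($d = 2 \left(-371\right) \left(50 - 371\right) - 43369 = 2 \left(-371\right) \left(-321\right) - 43369 = 238182 - 43369 = 194813$)
$d + K{\left(20 V,-243 \right)} = 194813 - 243 = 194570$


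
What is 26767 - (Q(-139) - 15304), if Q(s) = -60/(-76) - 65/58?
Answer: 46362607/1102 ≈ 42071.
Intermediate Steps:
Q(s) = -365/1102 (Q(s) = -60*(-1/76) - 65*1/58 = 15/19 - 65/58 = -365/1102)
26767 - (Q(-139) - 15304) = 26767 - (-365/1102 - 15304) = 26767 - 1*(-16865373/1102) = 26767 + 16865373/1102 = 46362607/1102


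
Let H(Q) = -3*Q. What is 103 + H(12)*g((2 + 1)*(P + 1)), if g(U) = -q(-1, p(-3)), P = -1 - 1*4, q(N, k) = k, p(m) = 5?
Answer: 283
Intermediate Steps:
P = -5 (P = -1 - 4 = -5)
g(U) = -5 (g(U) = -1*5 = -5)
103 + H(12)*g((2 + 1)*(P + 1)) = 103 - 3*12*(-5) = 103 - 36*(-5) = 103 + 180 = 283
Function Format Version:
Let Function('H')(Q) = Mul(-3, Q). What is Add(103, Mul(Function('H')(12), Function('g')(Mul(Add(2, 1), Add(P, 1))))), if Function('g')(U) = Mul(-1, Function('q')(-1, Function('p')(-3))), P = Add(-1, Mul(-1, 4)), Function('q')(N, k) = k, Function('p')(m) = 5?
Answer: 283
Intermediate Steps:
P = -5 (P = Add(-1, -4) = -5)
Function('g')(U) = -5 (Function('g')(U) = Mul(-1, 5) = -5)
Add(103, Mul(Function('H')(12), Function('g')(Mul(Add(2, 1), Add(P, 1))))) = Add(103, Mul(Mul(-3, 12), -5)) = Add(103, Mul(-36, -5)) = Add(103, 180) = 283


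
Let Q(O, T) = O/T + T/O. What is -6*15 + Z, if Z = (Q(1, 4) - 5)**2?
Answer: -1431/16 ≈ -89.438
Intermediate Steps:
Z = 9/16 (Z = ((1/4 + 4/1) - 5)**2 = ((1*(1/4) + 4*1) - 5)**2 = ((1/4 + 4) - 5)**2 = (17/4 - 5)**2 = (-3/4)**2 = 9/16 ≈ 0.56250)
-6*15 + Z = -6*15 + 9/16 = -90 + 9/16 = -1431/16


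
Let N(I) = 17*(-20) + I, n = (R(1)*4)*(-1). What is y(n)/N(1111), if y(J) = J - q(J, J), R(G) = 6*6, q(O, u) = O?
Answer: 0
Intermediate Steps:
R(G) = 36
n = -144 (n = (36*4)*(-1) = 144*(-1) = -144)
y(J) = 0 (y(J) = J - J = 0)
N(I) = -340 + I
y(n)/N(1111) = 0/(-340 + 1111) = 0/771 = 0*(1/771) = 0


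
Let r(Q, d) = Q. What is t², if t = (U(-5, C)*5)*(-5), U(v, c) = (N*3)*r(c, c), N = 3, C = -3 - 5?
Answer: 3240000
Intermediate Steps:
C = -8
U(v, c) = 9*c (U(v, c) = (3*3)*c = 9*c)
t = 1800 (t = ((9*(-8))*5)*(-5) = -72*5*(-5) = -360*(-5) = 1800)
t² = 1800² = 3240000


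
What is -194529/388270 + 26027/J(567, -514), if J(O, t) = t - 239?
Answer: -10251983627/292367310 ≈ -35.065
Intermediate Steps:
J(O, t) = -239 + t
-194529/388270 + 26027/J(567, -514) = -194529/388270 + 26027/(-239 - 514) = -194529*1/388270 + 26027/(-753) = -194529/388270 + 26027*(-1/753) = -194529/388270 - 26027/753 = -10251983627/292367310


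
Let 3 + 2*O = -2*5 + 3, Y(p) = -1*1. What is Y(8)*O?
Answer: 5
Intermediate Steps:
Y(p) = -1
O = -5 (O = -3/2 + (-2*5 + 3)/2 = -3/2 + (-10 + 3)/2 = -3/2 + (½)*(-7) = -3/2 - 7/2 = -5)
Y(8)*O = -1*(-5) = 5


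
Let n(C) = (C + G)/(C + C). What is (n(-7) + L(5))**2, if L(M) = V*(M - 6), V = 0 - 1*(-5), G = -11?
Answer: 676/49 ≈ 13.796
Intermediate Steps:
V = 5 (V = 0 + 5 = 5)
n(C) = (-11 + C)/(2*C) (n(C) = (C - 11)/(C + C) = (-11 + C)/((2*C)) = (-11 + C)*(1/(2*C)) = (-11 + C)/(2*C))
L(M) = -30 + 5*M (L(M) = 5*(M - 6) = 5*(-6 + M) = -30 + 5*M)
(n(-7) + L(5))**2 = ((1/2)*(-11 - 7)/(-7) + (-30 + 5*5))**2 = ((1/2)*(-1/7)*(-18) + (-30 + 25))**2 = (9/7 - 5)**2 = (-26/7)**2 = 676/49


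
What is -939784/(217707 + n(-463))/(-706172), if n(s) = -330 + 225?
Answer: 117473/19208054943 ≈ 6.1158e-6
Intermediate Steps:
n(s) = -105
-939784/(217707 + n(-463))/(-706172) = -939784/(217707 - 105)/(-706172) = -939784/217602*(-1/706172) = -939784*1/217602*(-1/706172) = -469892/108801*(-1/706172) = 117473/19208054943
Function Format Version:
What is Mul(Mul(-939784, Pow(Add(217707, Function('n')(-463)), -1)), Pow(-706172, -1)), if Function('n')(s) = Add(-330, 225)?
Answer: Rational(117473, 19208054943) ≈ 6.1158e-6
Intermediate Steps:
Function('n')(s) = -105
Mul(Mul(-939784, Pow(Add(217707, Function('n')(-463)), -1)), Pow(-706172, -1)) = Mul(Mul(-939784, Pow(Add(217707, -105), -1)), Pow(-706172, -1)) = Mul(Mul(-939784, Pow(217602, -1)), Rational(-1, 706172)) = Mul(Mul(-939784, Rational(1, 217602)), Rational(-1, 706172)) = Mul(Rational(-469892, 108801), Rational(-1, 706172)) = Rational(117473, 19208054943)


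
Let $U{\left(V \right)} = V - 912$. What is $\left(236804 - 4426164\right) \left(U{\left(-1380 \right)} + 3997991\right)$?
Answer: $-16739421562640$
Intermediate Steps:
$U{\left(V \right)} = -912 + V$
$\left(236804 - 4426164\right) \left(U{\left(-1380 \right)} + 3997991\right) = \left(236804 - 4426164\right) \left(\left(-912 - 1380\right) + 3997991\right) = - 4189360 \left(-2292 + 3997991\right) = \left(-4189360\right) 3995699 = -16739421562640$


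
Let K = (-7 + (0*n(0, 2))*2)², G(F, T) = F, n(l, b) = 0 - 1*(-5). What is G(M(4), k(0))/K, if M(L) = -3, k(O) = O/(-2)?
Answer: -3/49 ≈ -0.061224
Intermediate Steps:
n(l, b) = 5 (n(l, b) = 0 + 5 = 5)
k(O) = -O/2 (k(O) = O*(-½) = -O/2)
K = 49 (K = (-7 + (0*5)*2)² = (-7 + 0*2)² = (-7 + 0)² = (-7)² = 49)
G(M(4), k(0))/K = -3/49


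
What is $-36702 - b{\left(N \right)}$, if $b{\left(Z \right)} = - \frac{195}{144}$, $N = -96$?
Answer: $- \frac{1761631}{48} \approx -36701.0$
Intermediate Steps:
$b{\left(Z \right)} = - \frac{65}{48}$ ($b{\left(Z \right)} = \left(-195\right) \frac{1}{144} = - \frac{65}{48}$)
$-36702 - b{\left(N \right)} = -36702 - - \frac{65}{48} = -36702 + \frac{65}{48} = - \frac{1761631}{48}$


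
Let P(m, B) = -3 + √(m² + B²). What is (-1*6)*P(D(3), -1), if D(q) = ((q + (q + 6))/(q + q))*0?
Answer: 12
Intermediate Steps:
D(q) = 0 (D(q) = ((q + (6 + q))/((2*q)))*0 = ((6 + 2*q)*(1/(2*q)))*0 = ((6 + 2*q)/(2*q))*0 = 0)
P(m, B) = -3 + √(B² + m²)
(-1*6)*P(D(3), -1) = (-1*6)*(-3 + √((-1)² + 0²)) = -6*(-3 + √(1 + 0)) = -6*(-3 + √1) = -6*(-3 + 1) = -6*(-2) = 12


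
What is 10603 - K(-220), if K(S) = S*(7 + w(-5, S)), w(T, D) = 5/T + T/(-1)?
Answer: 13023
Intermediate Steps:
w(T, D) = -T + 5/T (w(T, D) = 5/T + T*(-1) = 5/T - T = -T + 5/T)
K(S) = 11*S (K(S) = S*(7 + (-1*(-5) + 5/(-5))) = S*(7 + (5 + 5*(-⅕))) = S*(7 + (5 - 1)) = S*(7 + 4) = S*11 = 11*S)
10603 - K(-220) = 10603 - 11*(-220) = 10603 - 1*(-2420) = 10603 + 2420 = 13023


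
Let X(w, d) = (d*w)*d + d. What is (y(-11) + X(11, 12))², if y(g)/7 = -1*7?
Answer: 2393209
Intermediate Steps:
X(w, d) = d + w*d² (X(w, d) = w*d² + d = d + w*d²)
y(g) = -49 (y(g) = 7*(-1*7) = 7*(-7) = -49)
(y(-11) + X(11, 12))² = (-49 + 12*(1 + 12*11))² = (-49 + 12*(1 + 132))² = (-49 + 12*133)² = (-49 + 1596)² = 1547² = 2393209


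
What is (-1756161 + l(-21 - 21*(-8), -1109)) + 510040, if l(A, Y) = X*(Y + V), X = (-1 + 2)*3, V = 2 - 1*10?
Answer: -1249472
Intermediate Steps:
V = -8 (V = 2 - 10 = -8)
X = 3 (X = 1*3 = 3)
l(A, Y) = -24 + 3*Y (l(A, Y) = 3*(Y - 8) = 3*(-8 + Y) = -24 + 3*Y)
(-1756161 + l(-21 - 21*(-8), -1109)) + 510040 = (-1756161 + (-24 + 3*(-1109))) + 510040 = (-1756161 + (-24 - 3327)) + 510040 = (-1756161 - 3351) + 510040 = -1759512 + 510040 = -1249472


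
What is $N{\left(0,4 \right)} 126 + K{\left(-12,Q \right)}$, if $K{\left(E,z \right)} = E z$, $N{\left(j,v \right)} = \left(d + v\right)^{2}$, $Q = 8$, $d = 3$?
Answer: $6078$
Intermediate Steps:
$N{\left(j,v \right)} = \left(3 + v\right)^{2}$
$N{\left(0,4 \right)} 126 + K{\left(-12,Q \right)} = \left(3 + 4\right)^{2} \cdot 126 - 96 = 7^{2} \cdot 126 - 96 = 49 \cdot 126 - 96 = 6174 - 96 = 6078$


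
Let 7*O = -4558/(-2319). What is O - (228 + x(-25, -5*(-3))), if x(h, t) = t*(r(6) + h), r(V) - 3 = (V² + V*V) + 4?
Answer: -16845296/16233 ≈ -1037.7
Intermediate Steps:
r(V) = 7 + 2*V² (r(V) = 3 + ((V² + V*V) + 4) = 3 + ((V² + V²) + 4) = 3 + (2*V² + 4) = 3 + (4 + 2*V²) = 7 + 2*V²)
O = 4558/16233 (O = (-4558/(-2319))/7 = (-4558*(-1/2319))/7 = (⅐)*(4558/2319) = 4558/16233 ≈ 0.28079)
x(h, t) = t*(79 + h) (x(h, t) = t*((7 + 2*6²) + h) = t*((7 + 2*36) + h) = t*((7 + 72) + h) = t*(79 + h))
O - (228 + x(-25, -5*(-3))) = 4558/16233 - (228 + (-5*(-3))*(79 - 25)) = 4558/16233 - (228 + 15*54) = 4558/16233 - (228 + 810) = 4558/16233 - 1*1038 = 4558/16233 - 1038 = -16845296/16233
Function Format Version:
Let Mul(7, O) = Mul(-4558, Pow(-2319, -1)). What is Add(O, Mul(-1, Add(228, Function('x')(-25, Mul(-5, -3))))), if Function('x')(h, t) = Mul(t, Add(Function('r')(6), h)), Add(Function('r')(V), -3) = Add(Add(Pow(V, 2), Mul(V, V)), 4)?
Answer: Rational(-16845296, 16233) ≈ -1037.7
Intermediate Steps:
Function('r')(V) = Add(7, Mul(2, Pow(V, 2))) (Function('r')(V) = Add(3, Add(Add(Pow(V, 2), Mul(V, V)), 4)) = Add(3, Add(Add(Pow(V, 2), Pow(V, 2)), 4)) = Add(3, Add(Mul(2, Pow(V, 2)), 4)) = Add(3, Add(4, Mul(2, Pow(V, 2)))) = Add(7, Mul(2, Pow(V, 2))))
O = Rational(4558, 16233) (O = Mul(Rational(1, 7), Mul(-4558, Pow(-2319, -1))) = Mul(Rational(1, 7), Mul(-4558, Rational(-1, 2319))) = Mul(Rational(1, 7), Rational(4558, 2319)) = Rational(4558, 16233) ≈ 0.28079)
Function('x')(h, t) = Mul(t, Add(79, h)) (Function('x')(h, t) = Mul(t, Add(Add(7, Mul(2, Pow(6, 2))), h)) = Mul(t, Add(Add(7, Mul(2, 36)), h)) = Mul(t, Add(Add(7, 72), h)) = Mul(t, Add(79, h)))
Add(O, Mul(-1, Add(228, Function('x')(-25, Mul(-5, -3))))) = Add(Rational(4558, 16233), Mul(-1, Add(228, Mul(Mul(-5, -3), Add(79, -25))))) = Add(Rational(4558, 16233), Mul(-1, Add(228, Mul(15, 54)))) = Add(Rational(4558, 16233), Mul(-1, Add(228, 810))) = Add(Rational(4558, 16233), Mul(-1, 1038)) = Add(Rational(4558, 16233), -1038) = Rational(-16845296, 16233)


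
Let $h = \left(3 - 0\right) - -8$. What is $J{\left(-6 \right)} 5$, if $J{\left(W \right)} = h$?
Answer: $55$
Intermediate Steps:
$h = 11$ ($h = \left(3 + 0\right) + 8 = 3 + 8 = 11$)
$J{\left(W \right)} = 11$
$J{\left(-6 \right)} 5 = 11 \cdot 5 = 55$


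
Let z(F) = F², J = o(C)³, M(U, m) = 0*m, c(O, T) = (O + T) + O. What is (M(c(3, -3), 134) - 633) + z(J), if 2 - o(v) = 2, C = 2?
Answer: -633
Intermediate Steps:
c(O, T) = T + 2*O
o(v) = 0 (o(v) = 2 - 1*2 = 2 - 2 = 0)
M(U, m) = 0
J = 0 (J = 0³ = 0)
(M(c(3, -3), 134) - 633) + z(J) = (0 - 633) + 0² = -633 + 0 = -633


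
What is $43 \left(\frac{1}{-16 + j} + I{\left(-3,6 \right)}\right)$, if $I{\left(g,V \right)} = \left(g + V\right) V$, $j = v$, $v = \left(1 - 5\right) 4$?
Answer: $\frac{24725}{32} \approx 772.66$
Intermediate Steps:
$v = -16$ ($v = \left(-4\right) 4 = -16$)
$j = -16$
$I{\left(g,V \right)} = V \left(V + g\right)$ ($I{\left(g,V \right)} = \left(V + g\right) V = V \left(V + g\right)$)
$43 \left(\frac{1}{-16 + j} + I{\left(-3,6 \right)}\right) = 43 \left(\frac{1}{-16 - 16} + 6 \left(6 - 3\right)\right) = 43 \left(\frac{1}{-32} + 6 \cdot 3\right) = 43 \left(- \frac{1}{32} + 18\right) = 43 \cdot \frac{575}{32} = \frac{24725}{32}$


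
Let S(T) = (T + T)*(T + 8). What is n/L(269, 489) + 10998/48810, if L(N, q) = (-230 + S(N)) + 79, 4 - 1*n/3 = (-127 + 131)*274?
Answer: 16415841/80739875 ≈ 0.20332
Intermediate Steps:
n = -3276 (n = 12 - 3*(-127 + 131)*274 = 12 - 12*274 = 12 - 3*1096 = 12 - 3288 = -3276)
S(T) = 2*T*(8 + T) (S(T) = (2*T)*(8 + T) = 2*T*(8 + T))
L(N, q) = -151 + 2*N*(8 + N) (L(N, q) = (-230 + 2*N*(8 + N)) + 79 = -151 + 2*N*(8 + N))
n/L(269, 489) + 10998/48810 = -3276/(-151 + 2*269*(8 + 269)) + 10998/48810 = -3276/(-151 + 2*269*277) + 10998*(1/48810) = -3276/(-151 + 149026) + 1833/8135 = -3276/148875 + 1833/8135 = -3276*1/148875 + 1833/8135 = -1092/49625 + 1833/8135 = 16415841/80739875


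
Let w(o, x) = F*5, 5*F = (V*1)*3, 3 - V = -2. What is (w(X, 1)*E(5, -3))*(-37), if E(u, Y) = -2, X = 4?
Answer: 1110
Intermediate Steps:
V = 5 (V = 3 - 1*(-2) = 3 + 2 = 5)
F = 3 (F = ((5*1)*3)/5 = (5*3)/5 = (⅕)*15 = 3)
w(o, x) = 15 (w(o, x) = 3*5 = 15)
(w(X, 1)*E(5, -3))*(-37) = (15*(-2))*(-37) = -30*(-37) = 1110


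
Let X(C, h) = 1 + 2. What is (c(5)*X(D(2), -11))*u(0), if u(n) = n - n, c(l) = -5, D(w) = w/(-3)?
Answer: 0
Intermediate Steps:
D(w) = -w/3 (D(w) = w*(-⅓) = -w/3)
X(C, h) = 3
u(n) = 0
(c(5)*X(D(2), -11))*u(0) = -5*3*0 = -15*0 = 0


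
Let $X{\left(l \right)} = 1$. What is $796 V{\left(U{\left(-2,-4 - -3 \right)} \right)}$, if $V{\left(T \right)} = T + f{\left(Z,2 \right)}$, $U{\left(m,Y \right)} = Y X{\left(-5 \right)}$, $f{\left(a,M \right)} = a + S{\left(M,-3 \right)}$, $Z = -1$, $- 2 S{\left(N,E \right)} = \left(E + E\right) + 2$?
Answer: $0$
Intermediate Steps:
$S{\left(N,E \right)} = -1 - E$ ($S{\left(N,E \right)} = - \frac{\left(E + E\right) + 2}{2} = - \frac{2 E + 2}{2} = - \frac{2 + 2 E}{2} = -1 - E$)
$f{\left(a,M \right)} = 2 + a$ ($f{\left(a,M \right)} = a - -2 = a + \left(-1 + 3\right) = a + 2 = 2 + a$)
$U{\left(m,Y \right)} = Y$ ($U{\left(m,Y \right)} = Y 1 = Y$)
$V{\left(T \right)} = 1 + T$ ($V{\left(T \right)} = T + \left(2 - 1\right) = T + 1 = 1 + T$)
$796 V{\left(U{\left(-2,-4 - -3 \right)} \right)} = 796 \left(1 - 1\right) = 796 \cdot 0 = 0$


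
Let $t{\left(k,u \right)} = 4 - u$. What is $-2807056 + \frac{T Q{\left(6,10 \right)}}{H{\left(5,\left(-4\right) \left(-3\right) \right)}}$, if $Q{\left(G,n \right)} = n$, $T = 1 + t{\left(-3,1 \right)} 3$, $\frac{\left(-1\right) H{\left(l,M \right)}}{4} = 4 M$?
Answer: $- \frac{134738713}{48} \approx -2.8071 \cdot 10^{6}$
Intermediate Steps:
$H{\left(l,M \right)} = - 16 M$ ($H{\left(l,M \right)} = - 4 \cdot 4 M = - 16 M$)
$T = 10$ ($T = 1 + \left(4 - 1\right) 3 = 1 + 3 \cdot 3 = 1 + 9 = 10$)
$-2807056 + \frac{T Q{\left(6,10 \right)}}{H{\left(5,\left(-4\right) \left(-3\right) \right)}} = -2807056 + \frac{10 \cdot 10}{\left(-16\right) \left(\left(-4\right) \left(-3\right)\right)} = -2807056 + \frac{100}{\left(-16\right) 12} = -2807056 + \frac{100}{-192} = -2807056 + 100 \left(- \frac{1}{192}\right) = -2807056 - \frac{25}{48} = - \frac{134738713}{48}$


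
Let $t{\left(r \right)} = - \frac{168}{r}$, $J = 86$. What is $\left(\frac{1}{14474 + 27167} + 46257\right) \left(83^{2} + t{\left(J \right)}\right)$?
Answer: $\frac{570427015294534}{1790563} \approx 3.1857 \cdot 10^{8}$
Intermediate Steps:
$\left(\frac{1}{14474 + 27167} + 46257\right) \left(83^{2} + t{\left(J \right)}\right) = \left(\frac{1}{14474 + 27167} + 46257\right) \left(83^{2} - \frac{168}{86}\right) = \left(\frac{1}{41641} + 46257\right) \left(6889 - \frac{84}{43}\right) = \frac{1926187738}{41641} \cdot \frac{296143}{43} = \frac{570427015294534}{1790563}$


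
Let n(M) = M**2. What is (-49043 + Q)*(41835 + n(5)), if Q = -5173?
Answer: -2269481760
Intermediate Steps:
(-49043 + Q)*(41835 + n(5)) = (-49043 - 5173)*(41835 + 5**2) = -54216*(41835 + 25) = -54216*41860 = -2269481760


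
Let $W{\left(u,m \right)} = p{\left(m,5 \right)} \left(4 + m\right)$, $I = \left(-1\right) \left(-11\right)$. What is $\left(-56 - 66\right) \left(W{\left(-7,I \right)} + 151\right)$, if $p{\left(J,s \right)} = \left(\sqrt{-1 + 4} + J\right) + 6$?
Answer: $-49532 - 1830 \sqrt{3} \approx -52702.0$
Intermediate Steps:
$p{\left(J,s \right)} = 6 + J + \sqrt{3}$ ($p{\left(J,s \right)} = \left(\sqrt{3} + J\right) + 6 = \left(J + \sqrt{3}\right) + 6 = 6 + J + \sqrt{3}$)
$I = 11$
$W{\left(u,m \right)} = \left(4 + m\right) \left(6 + m + \sqrt{3}\right)$ ($W{\left(u,m \right)} = \left(6 + m + \sqrt{3}\right) \left(4 + m\right) = \left(4 + m\right) \left(6 + m + \sqrt{3}\right)$)
$\left(-56 - 66\right) \left(W{\left(-7,I \right)} + 151\right) = \left(-56 - 66\right) \left(\left(4 + 11\right) \left(6 + 11 + \sqrt{3}\right) + 151\right) = \left(-56 - 66\right) \left(15 \left(17 + \sqrt{3}\right) + 151\right) = - 122 \left(\left(255 + 15 \sqrt{3}\right) + 151\right) = - 122 \left(406 + 15 \sqrt{3}\right) = -49532 - 1830 \sqrt{3}$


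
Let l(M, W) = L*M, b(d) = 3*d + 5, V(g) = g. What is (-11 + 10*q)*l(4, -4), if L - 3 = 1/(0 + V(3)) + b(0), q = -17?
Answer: -18100/3 ≈ -6033.3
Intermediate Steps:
b(d) = 5 + 3*d
L = 25/3 (L = 3 + (1/(0 + 3) + (5 + 3*0)) = 3 + (1/3 + (5 + 0)) = 3 + (⅓ + 5) = 3 + 16/3 = 25/3 ≈ 8.3333)
l(M, W) = 25*M/3
(-11 + 10*q)*l(4, -4) = (-11 + 10*(-17))*((25/3)*4) = (-11 - 170)*(100/3) = -181*100/3 = -18100/3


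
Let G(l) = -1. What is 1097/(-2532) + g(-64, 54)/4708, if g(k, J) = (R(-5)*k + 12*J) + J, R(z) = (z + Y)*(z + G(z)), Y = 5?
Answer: -846803/2980164 ≈ -0.28415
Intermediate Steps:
R(z) = (-1 + z)*(5 + z) (R(z) = (z + 5)*(z - 1) = (5 + z)*(-1 + z) = (-1 + z)*(5 + z))
g(k, J) = 13*J (g(k, J) = ((-5 + (-5)² + 4*(-5))*k + 12*J) + J = ((-5 + 25 - 20)*k + 12*J) + J = (0*k + 12*J) + J = (0 + 12*J) + J = 12*J + J = 13*J)
1097/(-2532) + g(-64, 54)/4708 = 1097/(-2532) + (13*54)/4708 = 1097*(-1/2532) + 702*(1/4708) = -1097/2532 + 351/2354 = -846803/2980164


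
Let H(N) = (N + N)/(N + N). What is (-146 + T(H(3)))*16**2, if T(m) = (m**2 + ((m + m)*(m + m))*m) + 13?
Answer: -32768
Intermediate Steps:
H(N) = 1 (H(N) = (2*N)/((2*N)) = (2*N)*(1/(2*N)) = 1)
T(m) = 13 + m**2 + 4*m**3 (T(m) = (m**2 + ((2*m)*(2*m))*m) + 13 = (m**2 + (4*m**2)*m) + 13 = (m**2 + 4*m**3) + 13 = 13 + m**2 + 4*m**3)
(-146 + T(H(3)))*16**2 = (-146 + (13 + 1**2 + 4*1**3))*16**2 = (-146 + (13 + 1 + 4*1))*256 = (-146 + (13 + 1 + 4))*256 = (-146 + 18)*256 = -128*256 = -32768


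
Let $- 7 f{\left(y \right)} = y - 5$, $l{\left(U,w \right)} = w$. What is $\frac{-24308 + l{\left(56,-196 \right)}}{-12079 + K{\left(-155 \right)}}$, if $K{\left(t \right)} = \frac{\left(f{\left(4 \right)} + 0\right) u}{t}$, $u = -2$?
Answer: $\frac{8862280}{4368571} \approx 2.0286$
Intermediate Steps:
$f{\left(y \right)} = \frac{5}{7} - \frac{y}{7}$ ($f{\left(y \right)} = - \frac{y - 5}{7} = - \frac{-5 + y}{7} = \frac{5}{7} - \frac{y}{7}$)
$K{\left(t \right)} = - \frac{2}{7 t}$ ($K{\left(t \right)} = \frac{\left(\left(\frac{5}{7} - \frac{4}{7}\right) + 0\right) \left(-2\right)}{t} = \frac{\left(\frac{1}{7} + 0\right) \left(-2\right)}{t} = \frac{\frac{1}{7} \left(-2\right)}{t} = - \frac{2}{7 t}$)
$\frac{-24308 + l{\left(56,-196 \right)}}{-12079 + K{\left(-155 \right)}} = \frac{-24308 - 196}{-12079 - \frac{2}{7 \left(-155\right)}} = - \frac{24504}{-12079 - - \frac{2}{1085}} = - \frac{24504}{-12079 + \frac{2}{1085}} = - \frac{24504}{- \frac{13105713}{1085}} = \left(-24504\right) \left(- \frac{1085}{13105713}\right) = \frac{8862280}{4368571}$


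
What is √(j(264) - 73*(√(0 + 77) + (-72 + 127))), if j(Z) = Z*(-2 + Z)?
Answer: √(65153 - 73*√77) ≈ 253.99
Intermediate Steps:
√(j(264) - 73*(√(0 + 77) + (-72 + 127))) = √(264*(-2 + 264) - 73*(√(0 + 77) + (-72 + 127))) = √(264*262 - 73*(√77 + 55)) = √(69168 - 73*(55 + √77)) = √(69168 + (-4015 - 73*√77)) = √(65153 - 73*√77)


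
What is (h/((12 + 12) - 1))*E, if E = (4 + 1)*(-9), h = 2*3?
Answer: -270/23 ≈ -11.739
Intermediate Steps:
h = 6
E = -45 (E = 5*(-9) = -45)
(h/((12 + 12) - 1))*E = (6/((12 + 12) - 1))*(-45) = (6/(24 - 1))*(-45) = (6/23)*(-45) = -270/23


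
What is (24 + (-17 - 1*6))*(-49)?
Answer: -49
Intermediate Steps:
(24 + (-17 - 1*6))*(-49) = (24 + (-17 - 6))*(-49) = (24 - 23)*(-49) = 1*(-49) = -49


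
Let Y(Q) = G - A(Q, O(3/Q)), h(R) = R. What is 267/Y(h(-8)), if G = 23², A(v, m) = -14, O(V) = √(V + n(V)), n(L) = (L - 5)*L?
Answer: 89/181 ≈ 0.49171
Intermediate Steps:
n(L) = L*(-5 + L) (n(L) = (-5 + L)*L = L*(-5 + L))
O(V) = √(V + V*(-5 + V))
G = 529
Y(Q) = 543 (Y(Q) = 529 - 1*(-14) = 529 + 14 = 543)
267/Y(h(-8)) = 267/543 = 267*(1/543) = 89/181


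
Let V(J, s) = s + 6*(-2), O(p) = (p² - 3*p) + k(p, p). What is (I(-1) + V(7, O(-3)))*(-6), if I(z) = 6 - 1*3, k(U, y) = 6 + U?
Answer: -72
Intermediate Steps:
I(z) = 3 (I(z) = 6 - 3 = 3)
O(p) = 6 + p² - 2*p (O(p) = (p² - 3*p) + (6 + p) = 6 + p² - 2*p)
V(J, s) = -12 + s (V(J, s) = s - 12 = -12 + s)
(I(-1) + V(7, O(-3)))*(-6) = (3 + (-12 + (6 + (-3)² - 2*(-3))))*(-6) = (3 + (-12 + (6 + 9 + 6)))*(-6) = (3 + (-12 + 21))*(-6) = (3 + 9)*(-6) = 12*(-6) = -72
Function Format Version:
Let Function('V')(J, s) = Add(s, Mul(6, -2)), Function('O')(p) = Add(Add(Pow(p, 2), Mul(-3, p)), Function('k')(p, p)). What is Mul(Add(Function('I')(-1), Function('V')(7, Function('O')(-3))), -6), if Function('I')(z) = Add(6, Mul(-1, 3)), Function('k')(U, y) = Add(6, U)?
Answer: -72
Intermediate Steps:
Function('I')(z) = 3 (Function('I')(z) = Add(6, -3) = 3)
Function('O')(p) = Add(6, Pow(p, 2), Mul(-2, p)) (Function('O')(p) = Add(Add(Pow(p, 2), Mul(-3, p)), Add(6, p)) = Add(6, Pow(p, 2), Mul(-2, p)))
Function('V')(J, s) = Add(-12, s) (Function('V')(J, s) = Add(s, -12) = Add(-12, s))
Mul(Add(Function('I')(-1), Function('V')(7, Function('O')(-3))), -6) = Mul(Add(3, Add(-12, Add(6, Pow(-3, 2), Mul(-2, -3)))), -6) = Mul(Add(3, Add(-12, Add(6, 9, 6))), -6) = Mul(Add(3, Add(-12, 21)), -6) = Mul(Add(3, 9), -6) = Mul(12, -6) = -72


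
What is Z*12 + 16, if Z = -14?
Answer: -152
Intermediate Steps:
Z*12 + 16 = -14*12 + 16 = -168 + 16 = -152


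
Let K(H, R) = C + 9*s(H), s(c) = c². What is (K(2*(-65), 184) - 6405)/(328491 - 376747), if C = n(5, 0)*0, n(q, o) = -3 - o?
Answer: -145695/48256 ≈ -3.0192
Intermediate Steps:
C = 0 (C = (-3 - 1*0)*0 = (-3 + 0)*0 = -3*0 = 0)
K(H, R) = 9*H² (K(H, R) = 0 + 9*H² = 9*H²)
(K(2*(-65), 184) - 6405)/(328491 - 376747) = (9*(2*(-65))² - 6405)/(328491 - 376747) = (9*(-130)² - 6405)/(-48256) = (9*16900 - 6405)*(-1/48256) = (152100 - 6405)*(-1/48256) = 145695*(-1/48256) = -145695/48256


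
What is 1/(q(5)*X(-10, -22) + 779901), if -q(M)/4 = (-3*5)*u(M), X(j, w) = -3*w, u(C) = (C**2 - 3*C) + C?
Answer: 1/839301 ≈ 1.1915e-6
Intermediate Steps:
u(C) = C**2 - 2*C
q(M) = 60*M*(-2 + M) (q(M) = -4*(-3*5)*M*(-2 + M) = -(-60)*M*(-2 + M) = 60*M*(-2 + M))
1/(q(5)*X(-10, -22) + 779901) = 1/((60*5*(-2 + 5))*(-3*(-22)) + 779901) = 1/((60*5*3)*66 + 779901) = 1/(900*66 + 779901) = 1/(59400 + 779901) = 1/839301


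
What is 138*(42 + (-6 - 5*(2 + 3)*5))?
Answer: -12282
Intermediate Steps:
138*(42 + (-6 - 5*(2 + 3)*5)) = 138*(42 + (-6 - 25*5)) = 138*(42 + (-6 - 5*25)) = 138*(42 + (-6 - 125)) = 138*(42 - 131) = 138*(-89) = -12282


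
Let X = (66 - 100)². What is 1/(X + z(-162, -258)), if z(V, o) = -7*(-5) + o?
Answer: 1/933 ≈ 0.0010718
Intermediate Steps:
z(V, o) = 35 + o
X = 1156 (X = (-34)² = 1156)
1/(X + z(-162, -258)) = 1/(1156 + (35 - 258)) = 1/(1156 - 223) = 1/933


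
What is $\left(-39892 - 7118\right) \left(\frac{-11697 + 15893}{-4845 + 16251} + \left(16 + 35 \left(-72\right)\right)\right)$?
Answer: $\frac{223739613380}{1901} \approx 1.177 \cdot 10^{8}$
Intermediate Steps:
$\left(-39892 - 7118\right) \left(\frac{-11697 + 15893}{-4845 + 16251} + \left(16 + 35 \left(-72\right)\right)\right) = - 47010 \left(\frac{4196}{11406} + \left(16 - 2520\right)\right) = - 47010 \left(4196 \cdot \frac{1}{11406} - 2504\right) = - 47010 \left(\frac{2098}{5703} - 2504\right) = \left(-47010\right) \left(- \frac{14278214}{5703}\right) = \frac{223739613380}{1901}$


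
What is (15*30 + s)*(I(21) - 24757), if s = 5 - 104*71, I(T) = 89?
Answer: 170924572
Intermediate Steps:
s = -7379 (s = 5 - 7384 = -7379)
(15*30 + s)*(I(21) - 24757) = (15*30 - 7379)*(89 - 24757) = (450 - 7379)*(-24668) = -6929*(-24668) = 170924572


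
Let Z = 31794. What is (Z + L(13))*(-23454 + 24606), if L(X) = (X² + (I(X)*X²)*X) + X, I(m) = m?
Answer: 69738624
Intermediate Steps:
L(X) = X + X² + X⁴ (L(X) = (X² + (X*X²)*X) + X = (X² + X³*X) + X = (X² + X⁴) + X = X + X² + X⁴)
(Z + L(13))*(-23454 + 24606) = (31794 + 13*(1 + 13 + 13³))*(-23454 + 24606) = (31794 + 13*(1 + 13 + 2197))*1152 = (31794 + 13*2211)*1152 = (31794 + 28743)*1152 = 60537*1152 = 69738624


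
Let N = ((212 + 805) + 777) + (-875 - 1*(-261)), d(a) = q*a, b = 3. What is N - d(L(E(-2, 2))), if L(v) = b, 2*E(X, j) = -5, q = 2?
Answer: 1174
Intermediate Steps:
E(X, j) = -5/2 (E(X, j) = (½)*(-5) = -5/2)
L(v) = 3
d(a) = 2*a
N = 1180 (N = (1017 + 777) + (-875 + 261) = 1794 - 614 = 1180)
N - d(L(E(-2, 2))) = 1180 - 2*3 = 1180 - 1*6 = 1180 - 6 = 1174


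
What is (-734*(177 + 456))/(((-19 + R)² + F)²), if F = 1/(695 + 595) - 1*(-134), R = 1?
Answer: -773177470200/349069454041 ≈ -2.2150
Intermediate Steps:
F = 172861/1290 (F = 1/1290 + 134 = 172861/1290 ≈ 134.00)
(-734*(177 + 456))/(((-19 + R)² + F)²) = (-734*(177 + 456))/(((-19 + 1)² + 172861/1290)²) = (-734*633)/(((-18)² + 172861/1290)²) = -464622/(324 + 172861/1290)² = -464622/((590821/1290)²) = -464622/349069454041/1664100 = -464622*1664100/349069454041 = -773177470200/349069454041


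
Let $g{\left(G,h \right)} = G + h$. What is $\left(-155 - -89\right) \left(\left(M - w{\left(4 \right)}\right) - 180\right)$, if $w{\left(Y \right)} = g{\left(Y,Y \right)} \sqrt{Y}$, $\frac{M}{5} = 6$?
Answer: $10956$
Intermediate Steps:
$M = 30$ ($M = 5 \cdot 6 = 30$)
$w{\left(Y \right)} = 2 Y^{\frac{3}{2}}$ ($w{\left(Y \right)} = \left(Y + Y\right) \sqrt{Y} = 2 Y \sqrt{Y} = 2 Y^{\frac{3}{2}}$)
$\left(-155 - -89\right) \left(\left(M - w{\left(4 \right)}\right) - 180\right) = \left(-155 - -89\right) \left(\left(30 - 2 \cdot 4^{\frac{3}{2}}\right) - 180\right) = \left(-155 + 89\right) \left(\left(30 - 2 \cdot 8\right) - 180\right) = - 66 \left(\left(30 - 16\right) - 180\right) = - 66 \left(14 - 180\right) = \left(-66\right) \left(-166\right) = 10956$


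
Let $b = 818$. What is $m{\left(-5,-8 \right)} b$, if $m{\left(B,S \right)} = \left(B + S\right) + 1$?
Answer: $-9816$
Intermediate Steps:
$m{\left(B,S \right)} = 1 + B + S$
$m{\left(-5,-8 \right)} b = \left(1 - 5 - 8\right) 818 = \left(-12\right) 818 = -9816$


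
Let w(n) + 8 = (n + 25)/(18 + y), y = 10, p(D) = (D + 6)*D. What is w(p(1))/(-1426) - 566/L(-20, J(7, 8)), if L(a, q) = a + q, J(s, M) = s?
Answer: 2825218/64883 ≈ 43.543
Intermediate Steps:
p(D) = D*(6 + D) (p(D) = (6 + D)*D = D*(6 + D))
w(n) = -199/28 + n/28 (w(n) = -8 + (n + 25)/(18 + 10) = -8 + (25 + n)/28 = -8 + (25 + n)*(1/28) = -8 + (25/28 + n/28) = -199/28 + n/28)
w(p(1))/(-1426) - 566/L(-20, J(7, 8)) = (-199/28 + (1*(6 + 1))/28)/(-1426) - 566/(-20 + 7) = (-199/28 + (1*7)/28)*(-1/1426) - 566/(-13) = (-199/28 + (1/28)*7)*(-1/1426) - 566*(-1/13) = (-199/28 + ¼)*(-1/1426) + 566/13 = -48/7*(-1/1426) + 566/13 = 24/4991 + 566/13 = 2825218/64883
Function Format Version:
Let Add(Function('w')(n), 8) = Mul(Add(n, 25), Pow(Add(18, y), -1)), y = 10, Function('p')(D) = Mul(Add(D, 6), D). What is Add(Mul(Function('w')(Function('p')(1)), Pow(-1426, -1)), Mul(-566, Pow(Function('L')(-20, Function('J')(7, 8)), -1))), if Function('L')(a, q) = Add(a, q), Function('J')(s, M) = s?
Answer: Rational(2825218, 64883) ≈ 43.543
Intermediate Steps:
Function('p')(D) = Mul(D, Add(6, D)) (Function('p')(D) = Mul(Add(6, D), D) = Mul(D, Add(6, D)))
Function('w')(n) = Add(Rational(-199, 28), Mul(Rational(1, 28), n)) (Function('w')(n) = Add(-8, Mul(Add(n, 25), Pow(Add(18, 10), -1))) = Add(-8, Mul(Add(25, n), Pow(28, -1))) = Add(-8, Mul(Add(25, n), Rational(1, 28))) = Add(-8, Add(Rational(25, 28), Mul(Rational(1, 28), n))) = Add(Rational(-199, 28), Mul(Rational(1, 28), n)))
Add(Mul(Function('w')(Function('p')(1)), Pow(-1426, -1)), Mul(-566, Pow(Function('L')(-20, Function('J')(7, 8)), -1))) = Add(Mul(Add(Rational(-199, 28), Mul(Rational(1, 28), Mul(1, Add(6, 1)))), Pow(-1426, -1)), Mul(-566, Pow(Add(-20, 7), -1))) = Add(Mul(Add(Rational(-199, 28), Mul(Rational(1, 28), Mul(1, 7))), Rational(-1, 1426)), Mul(-566, Pow(-13, -1))) = Add(Mul(Add(Rational(-199, 28), Mul(Rational(1, 28), 7)), Rational(-1, 1426)), Mul(-566, Rational(-1, 13))) = Add(Mul(Add(Rational(-199, 28), Rational(1, 4)), Rational(-1, 1426)), Rational(566, 13)) = Add(Mul(Rational(-48, 7), Rational(-1, 1426)), Rational(566, 13)) = Add(Rational(24, 4991), Rational(566, 13)) = Rational(2825218, 64883)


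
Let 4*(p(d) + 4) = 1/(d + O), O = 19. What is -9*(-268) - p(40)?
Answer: 570175/236 ≈ 2416.0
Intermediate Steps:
p(d) = -4 + 1/(4*(19 + d)) (p(d) = -4 + 1/(4*(d + 19)) = -4 + 1/(4*(19 + d)))
-9*(-268) - p(40) = -9*(-268) - (-303 - 16*40)/(4*(19 + 40)) = 2412 - (-303 - 640)/(4*59) = 2412 - (-943)/(4*59) = 2412 - 1*(-943/236) = 2412 + 943/236 = 570175/236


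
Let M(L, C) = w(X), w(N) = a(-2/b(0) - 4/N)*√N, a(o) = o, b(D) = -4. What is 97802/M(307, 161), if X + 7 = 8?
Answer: -195604/7 ≈ -27943.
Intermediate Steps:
X = 1 (X = -7 + 8 = 1)
w(N) = √N*(½ - 4/N) (w(N) = (-2/(-4) - 4/N)*√N = (-2*(-¼) - 4/N)*√N = (½ - 4/N)*√N = √N*(½ - 4/N))
M(L, C) = -7/2 (M(L, C) = (-8 + 1)/(2*√1) = (½)*1*(-7) = -7/2)
97802/M(307, 161) = 97802/(-7/2) = 97802*(-2/7) = -195604/7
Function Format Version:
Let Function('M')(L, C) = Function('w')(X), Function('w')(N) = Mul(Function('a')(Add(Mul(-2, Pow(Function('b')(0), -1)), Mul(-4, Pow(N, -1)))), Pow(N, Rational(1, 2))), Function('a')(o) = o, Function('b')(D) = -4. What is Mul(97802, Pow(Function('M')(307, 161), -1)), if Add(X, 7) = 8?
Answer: Rational(-195604, 7) ≈ -27943.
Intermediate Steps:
X = 1 (X = Add(-7, 8) = 1)
Function('w')(N) = Mul(Pow(N, Rational(1, 2)), Add(Rational(1, 2), Mul(-4, Pow(N, -1)))) (Function('w')(N) = Mul(Add(Mul(-2, Pow(-4, -1)), Mul(-4, Pow(N, -1))), Pow(N, Rational(1, 2))) = Mul(Add(Mul(-2, Rational(-1, 4)), Mul(-4, Pow(N, -1))), Pow(N, Rational(1, 2))) = Mul(Add(Rational(1, 2), Mul(-4, Pow(N, -1))), Pow(N, Rational(1, 2))) = Mul(Pow(N, Rational(1, 2)), Add(Rational(1, 2), Mul(-4, Pow(N, -1)))))
Function('M')(L, C) = Rational(-7, 2) (Function('M')(L, C) = Mul(Rational(1, 2), Pow(1, Rational(-1, 2)), Add(-8, 1)) = Mul(Rational(1, 2), 1, -7) = Rational(-7, 2))
Mul(97802, Pow(Function('M')(307, 161), -1)) = Mul(97802, Pow(Rational(-7, 2), -1)) = Mul(97802, Rational(-2, 7)) = Rational(-195604, 7)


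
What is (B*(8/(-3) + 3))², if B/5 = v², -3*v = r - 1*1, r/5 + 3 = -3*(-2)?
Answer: 960400/729 ≈ 1317.4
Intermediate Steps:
r = 15 (r = -15 + 5*(-3*(-2)) = -15 + 5*6 = -15 + 30 = 15)
v = -14/3 (v = -(15 - 1*1)/3 = -(15 - 1)/3 = -⅓*14 = -14/3 ≈ -4.6667)
B = 980/9 (B = 5*(-14/3)² = 5*(196/9) = 980/9 ≈ 108.89)
(B*(8/(-3) + 3))² = (980*(8/(-3) + 3)/9)² = (980*(8*(-⅓) + 3)/9)² = (980*(-8/3 + 3)/9)² = ((980/9)*(⅓))² = (980/27)² = 960400/729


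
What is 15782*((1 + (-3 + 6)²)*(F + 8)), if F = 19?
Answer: 4261140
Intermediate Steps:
15782*((1 + (-3 + 6)²)*(F + 8)) = 15782*((1 + (-3 + 6)²)*(19 + 8)) = 15782*((1 + 3²)*27) = 15782*((1 + 9)*27) = 15782*(10*27) = 15782*270 = 4261140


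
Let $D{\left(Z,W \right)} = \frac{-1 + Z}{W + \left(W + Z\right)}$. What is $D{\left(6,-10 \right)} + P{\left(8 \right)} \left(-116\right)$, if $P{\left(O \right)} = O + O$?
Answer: $- \frac{25989}{14} \approx -1856.4$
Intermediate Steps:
$P{\left(O \right)} = 2 O$
$D{\left(Z,W \right)} = \frac{-1 + Z}{Z + 2 W}$
$D{\left(6,-10 \right)} + P{\left(8 \right)} \left(-116\right) = \frac{-1 + 6}{6 + 2 \left(-10\right)} + 2 \cdot 8 \left(-116\right) = \frac{1}{6 - 20} \cdot 5 + 16 \left(-116\right) = \frac{1}{-14} \cdot 5 - 1856 = \left(- \frac{1}{14}\right) 5 - 1856 = - \frac{5}{14} - 1856 = - \frac{25989}{14}$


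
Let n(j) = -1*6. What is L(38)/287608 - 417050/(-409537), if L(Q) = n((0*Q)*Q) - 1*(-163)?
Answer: 120011213709/117786117496 ≈ 1.0189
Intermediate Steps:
n(j) = -6
L(Q) = 157 (L(Q) = -6 - 1*(-163) = -6 + 163 = 157)
L(38)/287608 - 417050/(-409537) = 157/287608 - 417050/(-409537) = 157*(1/287608) - 417050*(-1/409537) = 157/287608 + 417050/409537 = 120011213709/117786117496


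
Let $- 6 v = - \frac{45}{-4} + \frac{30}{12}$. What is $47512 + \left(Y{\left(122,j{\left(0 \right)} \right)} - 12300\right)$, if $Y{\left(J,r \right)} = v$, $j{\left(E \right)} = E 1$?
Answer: $\frac{845033}{24} \approx 35210.0$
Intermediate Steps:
$j{\left(E \right)} = E$
$v = - \frac{55}{24}$ ($v = - \frac{- \frac{45}{-4} + \frac{30}{12}}{6} = - \frac{\left(-45\right) \left(- \frac{1}{4}\right) + 30 \cdot \frac{1}{12}}{6} = - \frac{\frac{45}{4} + \frac{5}{2}}{6} = \left(- \frac{1}{6}\right) \frac{55}{4} = - \frac{55}{24} \approx -2.2917$)
$Y{\left(J,r \right)} = - \frac{55}{24}$
$47512 + \left(Y{\left(122,j{\left(0 \right)} \right)} - 12300\right) = 47512 - \frac{295255}{24} = \frac{845033}{24}$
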